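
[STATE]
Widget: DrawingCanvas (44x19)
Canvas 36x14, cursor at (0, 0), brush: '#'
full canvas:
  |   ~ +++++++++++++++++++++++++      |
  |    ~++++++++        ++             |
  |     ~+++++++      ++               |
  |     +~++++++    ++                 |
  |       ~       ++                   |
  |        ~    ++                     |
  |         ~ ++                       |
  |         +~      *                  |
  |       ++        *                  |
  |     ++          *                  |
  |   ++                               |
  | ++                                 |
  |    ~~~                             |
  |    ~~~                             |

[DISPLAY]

+  ~ +++++++++++++++++++++++++              
    ~++++++++        ++                     
     ~+++++++      ++                       
     +~++++++    ++                         
       ~       ++                           
        ~    ++                             
         ~ ++                               
         +~      *                          
       ++        *                          
     ++          *                          
   ++                                       
 ++                                         
    ~~~                                     
    ~~~                                     
                                            
                                            
                                            
                                            
                                            


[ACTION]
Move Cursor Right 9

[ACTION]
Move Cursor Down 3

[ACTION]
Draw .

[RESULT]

   ~ +++++++++++++++++++++++++              
    ~++++++++        ++                     
     ~+++++++      ++                       
     +~++.+++    ++                         
       ~       ++                           
        ~    ++                             
         ~ ++                               
         +~      *                          
       ++        *                          
     ++          *                          
   ++                                       
 ++                                         
    ~~~                                     
    ~~~                                     
                                            
                                            
                                            
                                            
                                            


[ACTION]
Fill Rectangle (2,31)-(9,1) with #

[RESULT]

   ~ +++++++++++++++++++++++++              
    ~++++++++        ++                     
 ###############################            
 ###############################            
 ###############################            
 ###############################            
 ###############################            
 ###############################            
 ###############################            
 ###############################            
   ++                                       
 ++                                         
    ~~~                                     
    ~~~                                     
                                            
                                            
                                            
                                            
                                            


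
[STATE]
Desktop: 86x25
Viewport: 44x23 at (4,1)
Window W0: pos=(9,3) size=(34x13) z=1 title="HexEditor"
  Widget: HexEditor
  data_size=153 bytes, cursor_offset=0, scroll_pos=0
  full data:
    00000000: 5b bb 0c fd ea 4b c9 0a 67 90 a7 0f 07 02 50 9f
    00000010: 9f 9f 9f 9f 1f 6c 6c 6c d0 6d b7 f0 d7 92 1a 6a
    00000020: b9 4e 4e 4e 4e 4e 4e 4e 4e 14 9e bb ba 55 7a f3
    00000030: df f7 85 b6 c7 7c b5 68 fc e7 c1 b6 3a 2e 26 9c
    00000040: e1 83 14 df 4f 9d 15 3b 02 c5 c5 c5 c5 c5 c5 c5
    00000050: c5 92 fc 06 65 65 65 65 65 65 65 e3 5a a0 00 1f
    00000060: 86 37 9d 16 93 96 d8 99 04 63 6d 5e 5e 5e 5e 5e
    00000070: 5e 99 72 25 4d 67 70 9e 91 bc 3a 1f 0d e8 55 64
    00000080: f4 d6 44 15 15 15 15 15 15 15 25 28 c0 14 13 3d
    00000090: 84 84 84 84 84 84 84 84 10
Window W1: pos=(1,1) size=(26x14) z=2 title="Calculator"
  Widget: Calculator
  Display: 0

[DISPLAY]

━━━━━━━━━━━━━━━━━━━━━━┓                     
alculator             ┃                     
──────────────────────┨━━━━━━━━━━━━━━━┓     
                     0┃               ┃     
──┬───┬───┬───┐       ┃───────────────┨     
7 │ 8 │ 9 │ ÷ │       ┃c fd ea 4b c9 0┃     
──┼───┼───┼───┤       ┃f 9f 1f 6c 6c 6┃     
4 │ 5 │ 6 │ × │       ┃e 4e 4e 4e 4e 4┃     
──┼───┼───┼───┤       ┃5 b6 c7 7c b5 6┃     
1 │ 2 │ 3 │ - │       ┃4 df 4f 9d 15 3┃     
──┼───┼───┼───┤       ┃c 06 65 65 65 6┃     
0 │ . │ = │ + │       ┃d 16 93 96 d8 9┃     
──┴───┴───┴───┘       ┃2 25 4d 67 70 9┃     
━━━━━━━━━━━━━━━━━━━━━━┛4 15 15 15 15 1┃     
     ┗━━━━━━━━━━━━━━━━━━━━━━━━━━━━━━━━┛     
                                            
                                            
                                            
                                            
                                            
                                            
                                            
                                            


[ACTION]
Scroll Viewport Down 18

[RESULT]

alculator             ┃                     
──────────────────────┨━━━━━━━━━━━━━━━┓     
                     0┃               ┃     
──┬───┬───┬───┐       ┃───────────────┨     
7 │ 8 │ 9 │ ÷ │       ┃c fd ea 4b c9 0┃     
──┼───┼───┼───┤       ┃f 9f 1f 6c 6c 6┃     
4 │ 5 │ 6 │ × │       ┃e 4e 4e 4e 4e 4┃     
──┼───┼───┼───┤       ┃5 b6 c7 7c b5 6┃     
1 │ 2 │ 3 │ - │       ┃4 df 4f 9d 15 3┃     
──┼───┼───┼───┤       ┃c 06 65 65 65 6┃     
0 │ . │ = │ + │       ┃d 16 93 96 d8 9┃     
──┴───┴───┴───┘       ┃2 25 4d 67 70 9┃     
━━━━━━━━━━━━━━━━━━━━━━┛4 15 15 15 15 1┃     
     ┗━━━━━━━━━━━━━━━━━━━━━━━━━━━━━━━━┛     
                                            
                                            
                                            
                                            
                                            
                                            
                                            
                                            
                                            


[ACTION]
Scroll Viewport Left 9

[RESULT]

 ┃ Calculator             ┃                 
 ┠────────────────────────┨━━━━━━━━━━━━━━━┓ 
 ┃                       0┃               ┃ 
 ┃┌───┬───┬───┬───┐       ┃───────────────┨ 
 ┃│ 7 │ 8 │ 9 │ ÷ │       ┃c fd ea 4b c9 0┃ 
 ┃├───┼───┼───┼───┤       ┃f 9f 1f 6c 6c 6┃ 
 ┃│ 4 │ 5 │ 6 │ × │       ┃e 4e 4e 4e 4e 4┃ 
 ┃├───┼───┼───┼───┤       ┃5 b6 c7 7c b5 6┃ 
 ┃│ 1 │ 2 │ 3 │ - │       ┃4 df 4f 9d 15 3┃ 
 ┃├───┼───┼───┼───┤       ┃c 06 65 65 65 6┃ 
 ┃│ 0 │ . │ = │ + │       ┃d 16 93 96 d8 9┃ 
 ┃└───┴───┴───┴───┘       ┃2 25 4d 67 70 9┃ 
 ┗━━━━━━━━━━━━━━━━━━━━━━━━┛4 15 15 15 15 1┃ 
         ┗━━━━━━━━━━━━━━━━━━━━━━━━━━━━━━━━┛ 
                                            
                                            
                                            
                                            
                                            
                                            
                                            
                                            
                                            


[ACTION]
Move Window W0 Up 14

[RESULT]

 ┃ Calculator             ┃───────────────┨ 
 ┠────────────────────────┨c fd ea 4b c9 0┃ 
 ┃                       0┃f 9f 1f 6c 6c 6┃ 
 ┃┌───┬───┬───┬───┐       ┃e 4e 4e 4e 4e 4┃ 
 ┃│ 7 │ 8 │ 9 │ ÷ │       ┃5 b6 c7 7c b5 6┃ 
 ┃├───┼───┼───┼───┤       ┃4 df 4f 9d 15 3┃ 
 ┃│ 4 │ 5 │ 6 │ × │       ┃c 06 65 65 65 6┃ 
 ┃├───┼───┼───┼───┤       ┃d 16 93 96 d8 9┃ 
 ┃│ 1 │ 2 │ 3 │ - │       ┃2 25 4d 67 70 9┃ 
 ┃├───┼───┼───┼───┤       ┃4 15 15 15 15 1┃ 
 ┃│ 0 │ . │ = │ + │       ┃━━━━━━━━━━━━━━━┛ 
 ┃└───┴───┴───┴───┘       ┃                 
 ┗━━━━━━━━━━━━━━━━━━━━━━━━┛                 
                                            
                                            
                                            
                                            
                                            
                                            
                                            
                                            
                                            
                                            


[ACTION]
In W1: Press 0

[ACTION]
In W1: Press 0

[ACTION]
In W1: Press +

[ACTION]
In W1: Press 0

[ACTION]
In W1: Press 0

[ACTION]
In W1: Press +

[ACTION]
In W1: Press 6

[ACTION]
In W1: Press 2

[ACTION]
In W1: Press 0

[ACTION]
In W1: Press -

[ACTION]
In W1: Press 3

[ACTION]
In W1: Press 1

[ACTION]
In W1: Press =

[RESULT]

 ┃ Calculator             ┃───────────────┨ 
 ┠────────────────────────┨c fd ea 4b c9 0┃ 
 ┃                     589┃f 9f 1f 6c 6c 6┃ 
 ┃┌───┬───┬───┬───┐       ┃e 4e 4e 4e 4e 4┃ 
 ┃│ 7 │ 8 │ 9 │ ÷ │       ┃5 b6 c7 7c b5 6┃ 
 ┃├───┼───┼───┼───┤       ┃4 df 4f 9d 15 3┃ 
 ┃│ 4 │ 5 │ 6 │ × │       ┃c 06 65 65 65 6┃ 
 ┃├───┼───┼───┼───┤       ┃d 16 93 96 d8 9┃ 
 ┃│ 1 │ 2 │ 3 │ - │       ┃2 25 4d 67 70 9┃ 
 ┃├───┼───┼───┼───┤       ┃4 15 15 15 15 1┃ 
 ┃│ 0 │ . │ = │ + │       ┃━━━━━━━━━━━━━━━┛ 
 ┃└───┴───┴───┴───┘       ┃                 
 ┗━━━━━━━━━━━━━━━━━━━━━━━━┛                 
                                            
                                            
                                            
                                            
                                            
                                            
                                            
                                            
                                            
                                            


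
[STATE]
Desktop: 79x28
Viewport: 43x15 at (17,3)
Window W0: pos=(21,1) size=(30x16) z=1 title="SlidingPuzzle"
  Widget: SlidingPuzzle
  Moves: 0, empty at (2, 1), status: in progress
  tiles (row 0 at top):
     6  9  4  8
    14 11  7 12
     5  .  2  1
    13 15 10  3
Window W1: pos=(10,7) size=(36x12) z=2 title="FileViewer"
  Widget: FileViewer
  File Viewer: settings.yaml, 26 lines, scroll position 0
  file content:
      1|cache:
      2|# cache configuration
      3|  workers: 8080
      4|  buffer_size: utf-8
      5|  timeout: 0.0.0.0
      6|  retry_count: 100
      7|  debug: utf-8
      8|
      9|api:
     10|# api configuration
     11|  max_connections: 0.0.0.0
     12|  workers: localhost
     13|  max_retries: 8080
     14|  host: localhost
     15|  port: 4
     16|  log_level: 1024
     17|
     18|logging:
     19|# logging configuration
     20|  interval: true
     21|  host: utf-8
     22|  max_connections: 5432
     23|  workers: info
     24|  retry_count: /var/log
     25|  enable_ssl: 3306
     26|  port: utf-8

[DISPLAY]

    ┠────────────────────────────┨         
    ┃┌────┬────┬────┬────┐       ┃         
    ┃│  6 │  9 │  4 │  8 │       ┃         
    ┃├────┼────┼────┼────┤       ┃         
━━━━━━━━━━━━━━━━━━━━━━━━━━━━┓    ┃         
iewer                       ┃    ┃         
────────────────────────────┨    ┃         
                           ▲┃    ┃         
e configuration            █┃    ┃         
ers: 8080                  ░┃    ┃         
er_size: utf-8             ░┃    ┃         
out: 0.0.0.0               ░┃    ┃         
y_count: 100               ░┃    ┃         
g: utf-8                   ░┃━━━━┛         
                           ▼┃              


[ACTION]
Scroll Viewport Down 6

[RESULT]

────────────────────────────┨    ┃         
                           ▲┃    ┃         
e configuration            █┃    ┃         
ers: 8080                  ░┃    ┃         
er_size: utf-8             ░┃    ┃         
out: 0.0.0.0               ░┃    ┃         
y_count: 100               ░┃    ┃         
g: utf-8                   ░┃━━━━┛         
                           ▼┃              
━━━━━━━━━━━━━━━━━━━━━━━━━━━━┛              
                                           
                                           
                                           
                                           
                                           


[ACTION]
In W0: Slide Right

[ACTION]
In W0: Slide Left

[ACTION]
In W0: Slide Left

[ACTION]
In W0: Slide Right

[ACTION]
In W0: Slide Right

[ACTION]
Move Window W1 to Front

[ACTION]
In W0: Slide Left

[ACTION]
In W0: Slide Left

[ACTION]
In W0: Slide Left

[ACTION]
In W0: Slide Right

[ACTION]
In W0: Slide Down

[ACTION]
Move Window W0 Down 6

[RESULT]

────────────────────────────┨────┨         
                           ▲┃    ┃         
e configuration            █┃    ┃         
ers: 8080                  ░┃    ┃         
er_size: utf-8             ░┃    ┃         
out: 0.0.0.0               ░┃    ┃         
y_count: 100               ░┃    ┃         
g: utf-8                   ░┃    ┃         
                           ▼┃    ┃         
━━━━━━━━━━━━━━━━━━━━━━━━━━━━┛    ┃         
    ┃Moves: 10                   ┃         
    ┃                            ┃         
    ┃                            ┃         
    ┗━━━━━━━━━━━━━━━━━━━━━━━━━━━━┛         
                                           


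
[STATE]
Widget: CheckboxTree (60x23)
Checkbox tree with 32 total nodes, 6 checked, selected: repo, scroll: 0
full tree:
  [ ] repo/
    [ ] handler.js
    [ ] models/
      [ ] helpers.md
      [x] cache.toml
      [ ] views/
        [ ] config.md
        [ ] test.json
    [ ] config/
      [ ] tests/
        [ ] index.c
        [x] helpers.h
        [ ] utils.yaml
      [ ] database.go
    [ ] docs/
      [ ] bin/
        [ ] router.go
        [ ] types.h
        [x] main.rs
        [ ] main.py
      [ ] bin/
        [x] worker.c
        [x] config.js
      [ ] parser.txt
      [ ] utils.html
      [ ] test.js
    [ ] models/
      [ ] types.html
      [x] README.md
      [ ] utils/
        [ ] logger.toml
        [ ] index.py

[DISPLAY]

>[-] repo/                                                  
   [ ] handler.js                                           
   [-] models/                                              
     [ ] helpers.md                                         
     [x] cache.toml                                         
     [ ] views/                                             
       [ ] config.md                                        
       [ ] test.json                                        
   [-] config/                                              
     [-] tests/                                             
       [ ] index.c                                          
       [x] helpers.h                                        
       [ ] utils.yaml                                       
     [ ] database.go                                        
   [-] docs/                                                
     [-] bin/                                               
       [ ] router.go                                        
       [ ] types.h                                          
       [x] main.rs                                          
       [ ] main.py                                          
     [x] bin/                                               
       [x] worker.c                                         
       [x] config.js                                        


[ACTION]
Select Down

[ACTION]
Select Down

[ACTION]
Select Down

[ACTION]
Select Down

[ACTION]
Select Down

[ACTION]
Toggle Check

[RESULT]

 [-] repo/                                                  
   [ ] handler.js                                           
   [-] models/                                              
     [ ] helpers.md                                         
     [x] cache.toml                                         
>    [x] views/                                             
       [x] config.md                                        
       [x] test.json                                        
   [-] config/                                              
     [-] tests/                                             
       [ ] index.c                                          
       [x] helpers.h                                        
       [ ] utils.yaml                                       
     [ ] database.go                                        
   [-] docs/                                                
     [-] bin/                                               
       [ ] router.go                                        
       [ ] types.h                                          
       [x] main.rs                                          
       [ ] main.py                                          
     [x] bin/                                               
       [x] worker.c                                         
       [x] config.js                                        


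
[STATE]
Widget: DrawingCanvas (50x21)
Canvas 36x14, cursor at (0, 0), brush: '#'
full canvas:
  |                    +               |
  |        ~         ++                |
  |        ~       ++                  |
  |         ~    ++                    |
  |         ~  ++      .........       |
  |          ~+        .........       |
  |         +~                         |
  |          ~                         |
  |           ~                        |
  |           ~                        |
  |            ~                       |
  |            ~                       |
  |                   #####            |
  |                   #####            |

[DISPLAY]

+                   +                             
        ~         ++                              
        ~       ++                                
         ~    ++                                  
         ~  ++      .........                     
          ~+        .........                     
         +~                                       
          ~                                       
           ~                                      
           ~                                      
            ~                                     
            ~                                     
                   #####                          
                   #####                          
                                                  
                                                  
                                                  
                                                  
                                                  
                                                  
                                                  


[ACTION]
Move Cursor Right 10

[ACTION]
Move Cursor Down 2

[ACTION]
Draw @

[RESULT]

                    +                             
        ~         ++                              
        ~ @     ++                                
         ~    ++                                  
         ~  ++      .........                     
          ~+        .........                     
         +~                                       
          ~                                       
           ~                                      
           ~                                      
            ~                                     
            ~                                     
                   #####                          
                   #####                          
                                                  
                                                  
                                                  
                                                  
                                                  
                                                  
                                                  


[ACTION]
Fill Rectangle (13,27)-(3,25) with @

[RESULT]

                    +                             
        ~         ++                              
        ~ @     ++                                
         ~    ++         @@@                      
         ~  ++      .....@@@.                     
          ~+        .....@@@.                     
         +~              @@@                      
          ~              @@@                      
           ~             @@@                      
           ~             @@@                      
            ~            @@@                      
            ~            @@@                      
                   ##### @@@                      
                   ##### @@@                      
                                                  
                                                  
                                                  
                                                  
                                                  
                                                  
                                                  


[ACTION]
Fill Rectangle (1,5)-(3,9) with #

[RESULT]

                    +                             
     #####        ++                              
     #####@     ++                                
     #####    ++         @@@                      
         ~  ++      .....@@@.                     
          ~+        .....@@@.                     
         +~              @@@                      
          ~              @@@                      
           ~             @@@                      
           ~             @@@                      
            ~            @@@                      
            ~            @@@                      
                   ##### @@@                      
                   ##### @@@                      
                                                  
                                                  
                                                  
                                                  
                                                  
                                                  
                                                  


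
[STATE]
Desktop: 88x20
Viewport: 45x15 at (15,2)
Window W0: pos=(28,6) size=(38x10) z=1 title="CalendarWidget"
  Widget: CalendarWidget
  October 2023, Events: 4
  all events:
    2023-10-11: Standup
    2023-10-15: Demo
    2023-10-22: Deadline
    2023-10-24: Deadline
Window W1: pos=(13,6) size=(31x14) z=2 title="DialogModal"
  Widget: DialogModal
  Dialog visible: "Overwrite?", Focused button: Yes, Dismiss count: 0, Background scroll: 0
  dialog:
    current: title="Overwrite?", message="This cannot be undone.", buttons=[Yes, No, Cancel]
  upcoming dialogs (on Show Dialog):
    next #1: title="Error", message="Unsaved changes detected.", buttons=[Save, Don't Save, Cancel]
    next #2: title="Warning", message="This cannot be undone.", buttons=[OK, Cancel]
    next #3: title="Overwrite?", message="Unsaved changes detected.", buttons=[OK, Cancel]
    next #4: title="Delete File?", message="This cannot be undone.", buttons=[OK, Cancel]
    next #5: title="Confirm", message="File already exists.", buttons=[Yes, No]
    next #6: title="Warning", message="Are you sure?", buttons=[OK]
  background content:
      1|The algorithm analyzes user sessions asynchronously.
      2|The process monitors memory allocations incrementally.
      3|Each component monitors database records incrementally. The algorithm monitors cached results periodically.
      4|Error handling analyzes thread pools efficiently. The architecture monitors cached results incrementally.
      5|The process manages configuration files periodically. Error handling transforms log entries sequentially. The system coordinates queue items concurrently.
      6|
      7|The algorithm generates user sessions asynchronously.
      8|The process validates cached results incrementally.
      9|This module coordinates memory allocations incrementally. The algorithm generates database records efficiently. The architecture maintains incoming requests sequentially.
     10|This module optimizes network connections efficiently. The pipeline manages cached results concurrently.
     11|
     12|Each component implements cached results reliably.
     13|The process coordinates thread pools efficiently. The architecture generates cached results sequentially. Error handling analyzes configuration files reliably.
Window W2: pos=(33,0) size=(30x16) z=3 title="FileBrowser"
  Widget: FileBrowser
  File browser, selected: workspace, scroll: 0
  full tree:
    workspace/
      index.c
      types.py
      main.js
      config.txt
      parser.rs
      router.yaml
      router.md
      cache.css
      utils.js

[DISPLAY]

                  ┠──────────────────────────
                  ┃> [-] workspace/          
                  ┃    index.c               
                  ┃    types.py              
━━━━━━━━━━━━━━━━━━┃    main.js               
DialogModal       ┃    config.txt            
──────────────────┃    parser.rs             
he algorithm analy┃    router.yaml           
he process monitor┃    router.md             
a┌────────────────┃    cache.css             
r│       Overwrite┃    utils.js              
h│ This cannot be ┃                          
 │  [Yes]  No   Ca┃                          
h└────────────────┗━━━━━━━━━━━━━━━━━━━━━━━━━━
he process validates cached ┃                


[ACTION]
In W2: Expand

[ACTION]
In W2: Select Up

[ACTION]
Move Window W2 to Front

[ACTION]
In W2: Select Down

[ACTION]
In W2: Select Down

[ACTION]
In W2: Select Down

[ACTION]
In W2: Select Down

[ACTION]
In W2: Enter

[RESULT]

                  ┠──────────────────────────
                  ┃  [-] workspace/          
                  ┃    index.c               
                  ┃    types.py              
━━━━━━━━━━━━━━━━━━┃    main.js               
DialogModal       ┃  > config.txt            
──────────────────┃    parser.rs             
he algorithm analy┃    router.yaml           
he process monitor┃    router.md             
a┌────────────────┃    cache.css             
r│       Overwrite┃    utils.js              
h│ This cannot be ┃                          
 │  [Yes]  No   Ca┃                          
h└────────────────┗━━━━━━━━━━━━━━━━━━━━━━━━━━
he process validates cached ┃                


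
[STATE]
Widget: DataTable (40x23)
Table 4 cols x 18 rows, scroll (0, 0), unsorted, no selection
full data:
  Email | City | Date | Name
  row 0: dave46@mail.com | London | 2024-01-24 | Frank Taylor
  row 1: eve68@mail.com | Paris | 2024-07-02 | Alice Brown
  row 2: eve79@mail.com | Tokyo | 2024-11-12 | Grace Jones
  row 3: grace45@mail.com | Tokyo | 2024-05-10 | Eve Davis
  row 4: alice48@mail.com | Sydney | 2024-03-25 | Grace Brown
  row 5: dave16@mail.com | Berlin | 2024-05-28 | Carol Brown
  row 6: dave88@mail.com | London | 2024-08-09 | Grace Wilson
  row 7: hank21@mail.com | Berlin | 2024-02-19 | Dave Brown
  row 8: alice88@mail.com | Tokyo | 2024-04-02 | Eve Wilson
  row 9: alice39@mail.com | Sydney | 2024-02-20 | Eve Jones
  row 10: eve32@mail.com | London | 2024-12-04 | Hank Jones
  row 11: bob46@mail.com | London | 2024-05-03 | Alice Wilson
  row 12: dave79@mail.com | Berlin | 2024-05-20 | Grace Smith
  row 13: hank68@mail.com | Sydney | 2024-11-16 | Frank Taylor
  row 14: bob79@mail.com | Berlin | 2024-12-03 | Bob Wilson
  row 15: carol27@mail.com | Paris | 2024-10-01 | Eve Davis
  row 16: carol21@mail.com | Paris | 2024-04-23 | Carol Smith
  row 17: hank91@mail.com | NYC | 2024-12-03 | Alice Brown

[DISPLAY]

Email           │City  │Date      │Name 
────────────────┼──────┼──────────┼─────
dave46@mail.com │London│2024-01-24│Frank
eve68@mail.com  │Paris │2024-07-02│Alice
eve79@mail.com  │Tokyo │2024-11-12│Grace
grace45@mail.com│Tokyo │2024-05-10│Eve D
alice48@mail.com│Sydney│2024-03-25│Grace
dave16@mail.com │Berlin│2024-05-28│Carol
dave88@mail.com │London│2024-08-09│Grace
hank21@mail.com │Berlin│2024-02-19│Dave 
alice88@mail.com│Tokyo │2024-04-02│Eve W
alice39@mail.com│Sydney│2024-02-20│Eve J
eve32@mail.com  │London│2024-12-04│Hank 
bob46@mail.com  │London│2024-05-03│Alice
dave79@mail.com │Berlin│2024-05-20│Grace
hank68@mail.com │Sydney│2024-11-16│Frank
bob79@mail.com  │Berlin│2024-12-03│Bob W
carol27@mail.com│Paris │2024-10-01│Eve D
carol21@mail.com│Paris │2024-04-23│Carol
hank91@mail.com │NYC   │2024-12-03│Alice
                                        
                                        
                                        


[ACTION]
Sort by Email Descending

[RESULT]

Email          ▼│City  │Date      │Name 
────────────────┼──────┼──────────┼─────
hank91@mail.com │NYC   │2024-12-03│Alice
hank68@mail.com │Sydney│2024-11-16│Frank
hank21@mail.com │Berlin│2024-02-19│Dave 
grace45@mail.com│Tokyo │2024-05-10│Eve D
eve79@mail.com  │Tokyo │2024-11-12│Grace
eve68@mail.com  │Paris │2024-07-02│Alice
eve32@mail.com  │London│2024-12-04│Hank 
dave88@mail.com │London│2024-08-09│Grace
dave79@mail.com │Berlin│2024-05-20│Grace
dave46@mail.com │London│2024-01-24│Frank
dave16@mail.com │Berlin│2024-05-28│Carol
carol27@mail.com│Paris │2024-10-01│Eve D
carol21@mail.com│Paris │2024-04-23│Carol
bob79@mail.com  │Berlin│2024-12-03│Bob W
bob46@mail.com  │London│2024-05-03│Alice
alice88@mail.com│Tokyo │2024-04-02│Eve W
alice48@mail.com│Sydney│2024-03-25│Grace
alice39@mail.com│Sydney│2024-02-20│Eve J
                                        
                                        
                                        


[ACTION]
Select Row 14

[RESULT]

Email          ▼│City  │Date      │Name 
────────────────┼──────┼──────────┼─────
hank91@mail.com │NYC   │2024-12-03│Alice
hank68@mail.com │Sydney│2024-11-16│Frank
hank21@mail.com │Berlin│2024-02-19│Dave 
grace45@mail.com│Tokyo │2024-05-10│Eve D
eve79@mail.com  │Tokyo │2024-11-12│Grace
eve68@mail.com  │Paris │2024-07-02│Alice
eve32@mail.com  │London│2024-12-04│Hank 
dave88@mail.com │London│2024-08-09│Grace
dave79@mail.com │Berlin│2024-05-20│Grace
dave46@mail.com │London│2024-01-24│Frank
dave16@mail.com │Berlin│2024-05-28│Carol
carol27@mail.com│Paris │2024-10-01│Eve D
carol21@mail.com│Paris │2024-04-23│Carol
bob79@mail.com  │Berlin│2024-12-03│Bob W
>ob46@mail.com  │London│2024-05-03│Alice
alice88@mail.com│Tokyo │2024-04-02│Eve W
alice48@mail.com│Sydney│2024-03-25│Grace
alice39@mail.com│Sydney│2024-02-20│Eve J
                                        
                                        
                                        


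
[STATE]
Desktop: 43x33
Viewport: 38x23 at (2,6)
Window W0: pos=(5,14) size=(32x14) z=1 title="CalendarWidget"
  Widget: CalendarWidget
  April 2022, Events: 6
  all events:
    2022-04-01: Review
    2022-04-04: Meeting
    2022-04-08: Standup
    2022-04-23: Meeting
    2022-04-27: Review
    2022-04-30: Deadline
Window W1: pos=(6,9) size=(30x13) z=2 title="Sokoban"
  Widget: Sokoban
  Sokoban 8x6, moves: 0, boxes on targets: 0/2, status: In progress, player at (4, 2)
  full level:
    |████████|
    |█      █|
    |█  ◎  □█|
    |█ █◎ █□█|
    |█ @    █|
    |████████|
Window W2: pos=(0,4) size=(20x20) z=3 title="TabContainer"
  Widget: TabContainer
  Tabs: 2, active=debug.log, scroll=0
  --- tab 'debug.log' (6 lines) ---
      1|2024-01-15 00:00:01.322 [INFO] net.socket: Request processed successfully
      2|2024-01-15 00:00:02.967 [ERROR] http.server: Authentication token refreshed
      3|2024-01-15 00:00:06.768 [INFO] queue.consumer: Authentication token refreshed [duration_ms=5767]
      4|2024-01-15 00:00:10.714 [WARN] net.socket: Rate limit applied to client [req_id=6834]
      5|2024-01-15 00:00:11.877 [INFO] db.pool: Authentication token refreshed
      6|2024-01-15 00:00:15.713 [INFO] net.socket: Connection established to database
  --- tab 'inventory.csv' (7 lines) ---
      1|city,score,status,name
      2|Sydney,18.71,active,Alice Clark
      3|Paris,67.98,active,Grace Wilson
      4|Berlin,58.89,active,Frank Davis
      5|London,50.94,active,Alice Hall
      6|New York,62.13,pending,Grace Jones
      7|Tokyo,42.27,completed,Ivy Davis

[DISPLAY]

─────────────────┨                    
debug.log]│ inven┃                    
─────────────────┃                    
024-01-15 00:00:0┃━━━━━━━━━━━━━━━┓    
024-01-15 00:00:0┃               ┃    
024-01-15 00:00:0┃───────────────┨    
024-01-15 00:00:1┃               ┃    
024-01-15 00:00:1┃               ┃    
024-01-15 00:00:1┃               ┃┓   
                 ┃               ┃┃   
                 ┃               ┃┨   
                 ┃               ┃┃   
                 ┃               ┃┃   
                 ┃               ┃┃   
                 ┃               ┃┃   
                 ┃━━━━━━━━━━━━━━━┛┃   
                 ┃ 23* 24         ┃   
━━━━━━━━━━━━━━━━━┛9 30*           ┃   
   ┃                              ┃   
   ┃                              ┃   
   ┃                              ┃   
   ┗━━━━━━━━━━━━━━━━━━━━━━━━━━━━━━┛   
                                      


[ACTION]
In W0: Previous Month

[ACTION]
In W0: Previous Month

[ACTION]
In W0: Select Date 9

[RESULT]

─────────────────┨                    
debug.log]│ inven┃                    
─────────────────┃                    
024-01-15 00:00:0┃━━━━━━━━━━━━━━━┓    
024-01-15 00:00:0┃               ┃    
024-01-15 00:00:0┃───────────────┨    
024-01-15 00:00:1┃               ┃    
024-01-15 00:00:1┃               ┃    
024-01-15 00:00:1┃               ┃┓   
                 ┃               ┃┃   
                 ┃               ┃┨   
                 ┃               ┃┃   
                 ┃               ┃┃   
                 ┃               ┃┃   
                 ┃               ┃┃   
                 ┃━━━━━━━━━━━━━━━┛┃   
                 ┃ 26 27          ┃   
━━━━━━━━━━━━━━━━━┛                ┃   
   ┃                              ┃   
   ┃                              ┃   
   ┃                              ┃   
   ┗━━━━━━━━━━━━━━━━━━━━━━━━━━━━━━┛   
                                      


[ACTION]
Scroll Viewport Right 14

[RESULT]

──────────────┨                       
ug.log]│ inven┃                       
──────────────┃                       
-01-15 00:00:0┃━━━━━━━━━━━━━━━┓       
-01-15 00:00:0┃               ┃       
-01-15 00:00:0┃───────────────┨       
-01-15 00:00:1┃               ┃       
-01-15 00:00:1┃               ┃       
-01-15 00:00:1┃               ┃┓      
              ┃               ┃┃      
              ┃               ┃┨      
              ┃               ┃┃      
              ┃               ┃┃      
              ┃               ┃┃      
              ┃               ┃┃      
              ┃━━━━━━━━━━━━━━━┛┃      
              ┃ 26 27          ┃      
━━━━━━━━━━━━━━┛                ┃      
┃                              ┃      
┃                              ┃      
┃                              ┃      
┗━━━━━━━━━━━━━━━━━━━━━━━━━━━━━━┛      
                                      


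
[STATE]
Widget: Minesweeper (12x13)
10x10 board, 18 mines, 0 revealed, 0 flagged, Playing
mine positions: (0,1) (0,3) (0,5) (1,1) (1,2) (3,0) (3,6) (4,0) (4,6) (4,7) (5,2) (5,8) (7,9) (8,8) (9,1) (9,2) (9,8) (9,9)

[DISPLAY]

■■■■■■■■■■  
■■■■■■■■■■  
■■■■■■■■■■  
■■■■■■■■■■  
■■■■■■■■■■  
■■■■■■■■■■  
■■■■■■■■■■  
■■■■■■■■■■  
■■■■■■■■■■  
■■■■■■■■■■  
            
            
            


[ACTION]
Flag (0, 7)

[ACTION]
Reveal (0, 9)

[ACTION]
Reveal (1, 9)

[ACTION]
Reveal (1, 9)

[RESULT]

■■■■■■1     
■■■■■■1     
■■■■■■11    
■■■■■■■31   
■■■■■■■■21  
■■■■■■■■■■  
■■■■■■■■■■  
■■■■■■■■■■  
■■■■■■■■■■  
■■■■■■■■■■  
            
            
            


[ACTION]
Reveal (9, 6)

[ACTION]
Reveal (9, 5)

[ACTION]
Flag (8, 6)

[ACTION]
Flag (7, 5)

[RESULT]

■■■■■■1     
■■■2211     
■321 111    
■2   2■31   
■311 2■■21  
12■1 123■■  
 111   1■■  
       1■■  
1221   2■■  
■■■1   2■■  
            
            
            
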